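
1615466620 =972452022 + 643014598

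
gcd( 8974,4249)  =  7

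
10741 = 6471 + 4270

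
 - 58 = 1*( - 58) 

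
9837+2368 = 12205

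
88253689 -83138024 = 5115665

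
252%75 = 27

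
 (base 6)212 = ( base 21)3H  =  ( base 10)80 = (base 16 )50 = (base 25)35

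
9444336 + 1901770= 11346106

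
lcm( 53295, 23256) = 1279080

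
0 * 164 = 0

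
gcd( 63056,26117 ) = 7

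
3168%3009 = 159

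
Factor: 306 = 2^1*3^2*17^1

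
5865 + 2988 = 8853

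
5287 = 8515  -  3228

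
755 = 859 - 104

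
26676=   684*39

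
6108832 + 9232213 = 15341045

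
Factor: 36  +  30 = 66=2^1* 3^1*11^1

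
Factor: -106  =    -  2^1*53^1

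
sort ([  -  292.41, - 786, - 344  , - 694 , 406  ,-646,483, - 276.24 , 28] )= [ - 786, - 694,-646, - 344,-292.41,-276.24,  28,406, 483]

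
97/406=97/406 = 0.24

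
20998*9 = 188982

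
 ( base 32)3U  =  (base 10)126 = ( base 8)176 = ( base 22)5g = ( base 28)4e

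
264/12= 22  =  22.00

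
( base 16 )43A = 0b10000111010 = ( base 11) 8A4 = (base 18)362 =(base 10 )1082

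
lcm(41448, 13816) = 41448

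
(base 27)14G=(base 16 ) 355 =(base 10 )853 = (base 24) 1bd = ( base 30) SD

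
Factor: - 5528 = -2^3*691^1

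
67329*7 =471303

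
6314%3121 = 72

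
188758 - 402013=-213255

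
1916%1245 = 671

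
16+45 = 61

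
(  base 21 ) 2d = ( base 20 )2f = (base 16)37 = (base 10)55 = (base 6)131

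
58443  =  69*847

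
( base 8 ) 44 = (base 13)2a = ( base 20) 1g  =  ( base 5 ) 121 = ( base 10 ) 36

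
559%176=31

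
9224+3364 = 12588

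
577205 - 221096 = 356109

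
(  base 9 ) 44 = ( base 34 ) 16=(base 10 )40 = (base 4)220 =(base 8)50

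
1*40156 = 40156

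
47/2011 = 47/2011  =  0.02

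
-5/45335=-1 + 9066/9067 = - 0.00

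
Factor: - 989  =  -23^1 * 43^1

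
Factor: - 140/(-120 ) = 2^(  -  1) * 3^( - 1) * 7^1 = 7/6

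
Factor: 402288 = 2^4*3^1*17^2*29^1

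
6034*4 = 24136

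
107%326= 107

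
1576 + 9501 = 11077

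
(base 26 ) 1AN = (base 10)959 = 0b1110111111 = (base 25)1d9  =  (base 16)3bf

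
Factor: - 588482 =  - 2^1 * 294241^1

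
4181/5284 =4181/5284 = 0.79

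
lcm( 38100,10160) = 152400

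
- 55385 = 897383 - 952768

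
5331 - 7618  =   - 2287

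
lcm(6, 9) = 18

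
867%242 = 141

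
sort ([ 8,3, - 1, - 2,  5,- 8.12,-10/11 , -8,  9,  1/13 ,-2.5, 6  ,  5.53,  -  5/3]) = [-8.12, - 8, - 2.5,-2 ,-5/3, - 1, - 10/11, 1/13, 3,  5, 5.53,6, 8,9 ] 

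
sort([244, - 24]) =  [ - 24, 244 ] 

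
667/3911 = 667/3911 = 0.17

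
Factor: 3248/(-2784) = - 2^ ( - 1 )*3^ ( - 1) * 7^1 = -7/6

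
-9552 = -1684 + -7868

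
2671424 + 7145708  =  9817132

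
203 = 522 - 319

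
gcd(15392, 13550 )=2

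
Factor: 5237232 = 2^4*3^1*7^1*11^1*13^1*  109^1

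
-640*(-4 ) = 2560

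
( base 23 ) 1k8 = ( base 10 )997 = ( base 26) 1C9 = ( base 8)1745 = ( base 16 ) 3e5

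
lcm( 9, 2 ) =18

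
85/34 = 5/2 = 2.50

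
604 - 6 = 598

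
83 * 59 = 4897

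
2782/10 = 1391/5= 278.20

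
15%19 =15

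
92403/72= 1283+3/8 = 1283.38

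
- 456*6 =  -  2736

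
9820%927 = 550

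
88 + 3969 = 4057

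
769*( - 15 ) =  - 11535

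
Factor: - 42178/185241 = -2^1*3^( - 1)*7^(  -  1) *8821^( -1)*21089^1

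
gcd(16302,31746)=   858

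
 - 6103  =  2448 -8551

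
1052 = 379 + 673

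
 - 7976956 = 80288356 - 88265312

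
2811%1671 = 1140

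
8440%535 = 415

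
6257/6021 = 1 + 236/6021=   1.04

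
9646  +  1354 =11000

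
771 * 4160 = 3207360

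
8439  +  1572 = 10011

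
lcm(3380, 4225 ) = 16900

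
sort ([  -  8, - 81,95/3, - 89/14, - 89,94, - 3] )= [ - 89, -81, - 8, - 89/14, - 3, 95/3,94]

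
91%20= 11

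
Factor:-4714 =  - 2^1*2357^1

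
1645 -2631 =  -986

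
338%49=44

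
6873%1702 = 65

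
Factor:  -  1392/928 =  - 3/2= - 2^(  -  1)*3^1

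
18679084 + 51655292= 70334376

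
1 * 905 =905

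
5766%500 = 266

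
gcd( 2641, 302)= 1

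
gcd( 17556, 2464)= 308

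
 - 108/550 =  - 1  +  221/275 = -0.20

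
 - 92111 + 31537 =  - 60574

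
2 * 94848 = 189696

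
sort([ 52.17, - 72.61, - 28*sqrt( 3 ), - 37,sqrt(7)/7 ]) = [-72.61, - 28*sqrt( 3),  -  37,sqrt( 7)/7, 52.17]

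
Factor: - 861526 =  - 2^1*17^1 * 25339^1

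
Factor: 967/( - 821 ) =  - 821^( - 1 )*967^1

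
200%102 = 98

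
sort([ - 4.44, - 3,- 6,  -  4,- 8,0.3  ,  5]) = [ - 8 , - 6,-4.44, - 4,-3,0.3, 5]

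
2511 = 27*93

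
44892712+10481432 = 55374144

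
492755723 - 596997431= - 104241708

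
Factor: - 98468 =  - 2^2*103^1*239^1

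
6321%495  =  381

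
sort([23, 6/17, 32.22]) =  [6/17, 23,32.22]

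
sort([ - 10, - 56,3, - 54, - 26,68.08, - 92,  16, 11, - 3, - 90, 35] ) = [ - 92,  -  90,  -  56,-54, - 26, - 10, - 3 , 3, 11,16,35, 68.08]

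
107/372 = 107/372 = 0.29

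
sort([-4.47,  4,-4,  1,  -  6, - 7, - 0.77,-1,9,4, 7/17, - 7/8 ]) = [ - 7, - 6, - 4.47, - 4, - 1, - 7/8,-0.77, 7/17,1, 4 , 4,9]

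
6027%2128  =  1771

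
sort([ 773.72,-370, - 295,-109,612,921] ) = [ - 370,-295, - 109,612,773.72,921]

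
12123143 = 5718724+6404419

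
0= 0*( - 28396 ) 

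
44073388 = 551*79988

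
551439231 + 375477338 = 926916569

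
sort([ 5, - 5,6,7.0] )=[ - 5, 5,  6,7.0 ]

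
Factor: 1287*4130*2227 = 2^1*3^2 * 5^1*7^1*11^1*13^1 * 17^1 * 59^1 *131^1 = 11837195370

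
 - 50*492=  - 24600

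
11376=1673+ 9703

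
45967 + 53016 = 98983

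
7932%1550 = 182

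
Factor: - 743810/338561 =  - 2^1*5^1*19^( - 1 )*103^(-1 )*173^(-1) * 74381^1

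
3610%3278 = 332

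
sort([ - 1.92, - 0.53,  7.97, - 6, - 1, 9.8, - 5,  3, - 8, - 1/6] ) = [ - 8, - 6, - 5, - 1.92, - 1, - 0.53 , - 1/6, 3,7.97, 9.8]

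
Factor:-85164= -2^2*3^1*47^1*151^1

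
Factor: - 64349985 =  - 3^1*5^1 * 7^2*29^1*3019^1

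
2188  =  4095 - 1907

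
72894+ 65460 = 138354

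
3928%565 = 538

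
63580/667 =63580/667 = 95.32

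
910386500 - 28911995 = 881474505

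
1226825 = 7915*155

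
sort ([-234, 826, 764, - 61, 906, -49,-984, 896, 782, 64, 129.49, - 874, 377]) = [-984, - 874, - 234 , - 61, - 49, 64,129.49, 377, 764, 782,826,896,906]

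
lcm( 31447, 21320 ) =1257880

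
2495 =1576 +919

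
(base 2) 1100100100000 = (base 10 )6432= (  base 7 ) 24516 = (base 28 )85k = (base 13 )2C0A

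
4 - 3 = 1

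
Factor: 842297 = 149^1*5653^1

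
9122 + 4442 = 13564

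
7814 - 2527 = 5287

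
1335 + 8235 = 9570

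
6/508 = 3/254= 0.01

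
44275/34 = 1302 + 7/34=1302.21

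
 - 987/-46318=987/46318 = 0.02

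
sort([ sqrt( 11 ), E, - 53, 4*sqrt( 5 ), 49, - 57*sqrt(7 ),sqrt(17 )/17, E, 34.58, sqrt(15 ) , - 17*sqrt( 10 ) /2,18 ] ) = [ - 57*sqrt(7),  -  53, - 17*sqrt ( 10 ) /2,sqrt( 17 )/17,E,E, sqrt (11 ), sqrt( 15), 4*sqrt( 5 ),  18, 34.58,  49 ] 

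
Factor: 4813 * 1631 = 7850003 = 7^1 * 233^1 * 4813^1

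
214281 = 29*7389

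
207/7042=207/7042 = 0.03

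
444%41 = 34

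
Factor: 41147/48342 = 2^ (-1)*3^(- 1)*7^ ( - 1 )*23^1*1151^( -1)*1789^1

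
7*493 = 3451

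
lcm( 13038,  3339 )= 273798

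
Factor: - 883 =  - 883^1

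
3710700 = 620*5985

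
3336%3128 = 208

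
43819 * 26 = 1139294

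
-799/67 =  - 799/67 = - 11.93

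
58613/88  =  58613/88  =  666.06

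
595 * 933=555135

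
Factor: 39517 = 43^1*919^1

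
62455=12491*5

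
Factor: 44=2^2* 11^1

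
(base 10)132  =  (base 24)5c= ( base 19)6I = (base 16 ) 84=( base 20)6C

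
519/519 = 1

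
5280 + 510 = 5790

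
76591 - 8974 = 67617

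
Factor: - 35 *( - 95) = 3325 = 5^2 * 7^1*19^1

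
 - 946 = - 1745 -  - 799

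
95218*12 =1142616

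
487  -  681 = -194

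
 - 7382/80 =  - 3691/40= - 92.28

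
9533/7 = 9533/7 = 1361.86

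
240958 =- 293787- - 534745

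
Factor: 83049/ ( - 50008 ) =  - 2^( - 3 )*3^1*7^( - 1 )*31^1= - 93/56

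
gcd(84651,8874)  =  87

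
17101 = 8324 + 8777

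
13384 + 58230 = 71614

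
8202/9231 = 2734/3077=0.89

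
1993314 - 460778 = 1532536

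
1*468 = 468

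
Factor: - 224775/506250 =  - 111/250 =-2^( - 1) *3^1*5^( - 3 )* 37^1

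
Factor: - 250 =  - 2^1*5^3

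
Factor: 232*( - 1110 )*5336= -1374126720 = - 2^7*3^1 * 5^1*23^1*29^2*37^1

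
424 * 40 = 16960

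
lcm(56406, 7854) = 620466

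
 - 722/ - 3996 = 361/1998 = 0.18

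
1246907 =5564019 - 4317112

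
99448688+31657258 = 131105946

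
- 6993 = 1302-8295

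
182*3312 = 602784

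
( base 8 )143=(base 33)30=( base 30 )39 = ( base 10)99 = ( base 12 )83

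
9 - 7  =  2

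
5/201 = 5/201 = 0.02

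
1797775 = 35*51365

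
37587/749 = 50 + 137/749 = 50.18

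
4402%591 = 265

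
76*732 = 55632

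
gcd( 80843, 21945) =7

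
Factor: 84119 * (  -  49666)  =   -2^1*7^1*19^1*61^1*197^1*1307^1 = - 4177854254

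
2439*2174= 5302386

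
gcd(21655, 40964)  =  1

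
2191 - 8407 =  - 6216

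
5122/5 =5122/5 = 1024.40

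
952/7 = 136 = 136.00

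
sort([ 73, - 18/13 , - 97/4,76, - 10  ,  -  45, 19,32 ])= [-45, - 97/4 ,- 10, - 18/13, 19, 32, 73, 76 ]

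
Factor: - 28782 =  - 2^1*3^3*13^1*41^1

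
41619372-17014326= 24605046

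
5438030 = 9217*590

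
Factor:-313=  -  313^1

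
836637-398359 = 438278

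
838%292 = 254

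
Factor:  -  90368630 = -2^1 * 5^1 * 11^1 *109^1 * 7537^1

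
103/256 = 103/256=0.40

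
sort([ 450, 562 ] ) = [450,562] 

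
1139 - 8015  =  -6876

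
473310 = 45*10518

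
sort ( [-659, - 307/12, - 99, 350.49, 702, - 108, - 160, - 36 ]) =[-659,-160, - 108,  -  99,- 36, - 307/12,  350.49, 702]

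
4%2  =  0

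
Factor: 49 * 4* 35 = 6860 = 2^2 * 5^1 * 7^3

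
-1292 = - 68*19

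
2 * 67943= 135886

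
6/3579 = 2/1193 = 0.00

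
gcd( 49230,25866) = 18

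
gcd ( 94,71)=1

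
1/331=1/331 =0.00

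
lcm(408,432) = 7344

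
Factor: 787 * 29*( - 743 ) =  - 29^1*743^1*787^1 = - 16957489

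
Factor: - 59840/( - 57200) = 68/65= 2^2*5^( - 1)*13^( - 1 )*17^1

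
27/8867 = 27/8867 = 0.00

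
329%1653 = 329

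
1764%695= 374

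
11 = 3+8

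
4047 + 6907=10954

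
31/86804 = 31/86804 = 0.00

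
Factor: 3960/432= 2^(-1 ) * 3^(  -  1 )*5^1 * 11^1 =55/6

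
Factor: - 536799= - 3^1*178933^1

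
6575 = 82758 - 76183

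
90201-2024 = 88177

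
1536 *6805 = 10452480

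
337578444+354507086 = 692085530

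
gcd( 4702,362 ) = 2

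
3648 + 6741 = 10389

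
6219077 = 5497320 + 721757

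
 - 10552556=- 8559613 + -1992943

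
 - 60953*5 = - 304765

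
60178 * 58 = 3490324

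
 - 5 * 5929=  -  29645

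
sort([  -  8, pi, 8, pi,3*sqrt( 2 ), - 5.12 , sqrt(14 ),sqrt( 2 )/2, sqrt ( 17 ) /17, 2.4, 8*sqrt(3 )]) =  [ - 8, - 5.12,sqrt(17) /17,  sqrt(2 ) /2, 2.4, pi , pi, sqrt (14),3*sqrt( 2),8,  8*sqrt( 3)] 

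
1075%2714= 1075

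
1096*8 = 8768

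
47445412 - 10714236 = 36731176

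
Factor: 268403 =268403^1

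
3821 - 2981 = 840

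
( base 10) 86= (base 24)3e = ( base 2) 1010110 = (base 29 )2S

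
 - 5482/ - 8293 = 5482/8293 = 0.66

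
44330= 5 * 8866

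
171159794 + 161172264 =332332058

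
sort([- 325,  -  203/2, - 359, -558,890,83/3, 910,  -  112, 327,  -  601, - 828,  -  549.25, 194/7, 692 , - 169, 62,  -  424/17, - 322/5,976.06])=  [ - 828, - 601, - 558,-549.25,  -  359, - 325, -169, - 112, - 203/2,- 322/5 , - 424/17,83/3,194/7,  62, 327,692, 890,910, 976.06 ]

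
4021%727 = 386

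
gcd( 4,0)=4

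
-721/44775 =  - 721/44775 = -0.02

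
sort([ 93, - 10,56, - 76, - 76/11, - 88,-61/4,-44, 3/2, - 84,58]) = [ - 88, - 84, - 76, - 44, - 61/4, - 10,-76/11, 3/2,56,  58, 93]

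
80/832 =5/52 = 0.10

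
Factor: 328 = 2^3*41^1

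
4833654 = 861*5614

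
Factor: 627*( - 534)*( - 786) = 263166948 = 2^2*3^3*11^1 * 19^1 *89^1*131^1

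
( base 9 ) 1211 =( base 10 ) 901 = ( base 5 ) 12101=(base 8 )1605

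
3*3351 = 10053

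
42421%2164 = 1305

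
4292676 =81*52996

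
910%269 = 103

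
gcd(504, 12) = 12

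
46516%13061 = 7333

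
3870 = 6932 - 3062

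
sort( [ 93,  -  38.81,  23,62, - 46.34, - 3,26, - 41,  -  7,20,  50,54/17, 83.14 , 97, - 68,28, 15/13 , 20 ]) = [-68, - 46.34 , - 41,  -  38.81,  -  7, - 3,15/13,54/17, 20, 20, 23, 26,28, 50, 62, 83.14, 93,97 ] 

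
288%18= 0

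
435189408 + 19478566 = 454667974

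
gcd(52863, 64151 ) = 1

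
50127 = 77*651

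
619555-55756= 563799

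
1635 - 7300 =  -5665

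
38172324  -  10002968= 28169356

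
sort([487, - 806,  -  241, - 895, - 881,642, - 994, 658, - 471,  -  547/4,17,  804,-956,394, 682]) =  [ - 994, - 956, - 895,-881  , - 806, - 471, - 241, - 547/4, 17, 394,487,642,658,682,804]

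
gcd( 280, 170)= 10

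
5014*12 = 60168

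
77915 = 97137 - 19222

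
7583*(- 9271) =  - 70301993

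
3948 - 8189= - 4241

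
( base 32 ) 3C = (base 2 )1101100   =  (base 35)33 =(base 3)11000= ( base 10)108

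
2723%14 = 7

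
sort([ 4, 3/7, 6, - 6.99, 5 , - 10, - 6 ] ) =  [-10, - 6.99, - 6, 3/7, 4, 5, 6]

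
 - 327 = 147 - 474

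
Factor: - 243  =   - 3^5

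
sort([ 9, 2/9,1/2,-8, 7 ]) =[ - 8, 2/9,1/2,7,  9] 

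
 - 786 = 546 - 1332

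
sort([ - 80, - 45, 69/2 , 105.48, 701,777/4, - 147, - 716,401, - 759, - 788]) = [ - 788, - 759,- 716, - 147, - 80 , - 45,69/2,105.48,  777/4,401,701]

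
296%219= 77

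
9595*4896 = 46977120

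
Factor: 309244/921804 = 3^(- 1 ) * 311^( - 1)*313^1 = 313/933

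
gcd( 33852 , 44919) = 651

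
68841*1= 68841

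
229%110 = 9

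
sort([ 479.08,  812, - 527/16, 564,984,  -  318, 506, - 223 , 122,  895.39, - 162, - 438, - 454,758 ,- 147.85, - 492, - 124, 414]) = [ - 492, - 454, - 438, - 318, - 223, - 162, - 147.85, - 124, - 527/16 , 122, 414,  479.08,506, 564 , 758, 812 , 895.39, 984]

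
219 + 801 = 1020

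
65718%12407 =3683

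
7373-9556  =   - 2183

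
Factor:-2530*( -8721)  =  22064130 = 2^1*3^3* 5^1*11^1* 17^1 * 19^1 * 23^1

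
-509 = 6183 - 6692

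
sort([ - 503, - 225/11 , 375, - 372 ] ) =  [ - 503,-372,  -  225/11,375]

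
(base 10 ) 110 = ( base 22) 50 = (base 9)132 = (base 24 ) 4E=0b1101110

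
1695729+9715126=11410855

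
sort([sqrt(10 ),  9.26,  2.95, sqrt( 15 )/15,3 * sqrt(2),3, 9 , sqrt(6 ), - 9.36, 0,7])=[-9.36 , 0, sqrt (15 ) /15,sqrt( 6 ),2.95,  3,  sqrt( 10 ),3 *sqrt( 2),  7, 9, 9.26]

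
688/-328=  - 3 + 37/41=- 2.10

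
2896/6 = 1448/3=482.67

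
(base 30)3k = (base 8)156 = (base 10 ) 110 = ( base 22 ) 50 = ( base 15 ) 75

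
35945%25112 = 10833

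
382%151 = 80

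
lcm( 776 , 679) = 5432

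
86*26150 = 2248900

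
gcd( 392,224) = 56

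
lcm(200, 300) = 600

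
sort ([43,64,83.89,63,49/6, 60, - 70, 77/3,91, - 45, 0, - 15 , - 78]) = [ - 78, - 70,-45, - 15, 0,49/6,77/3, 43,60,63,64,83.89,91]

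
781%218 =127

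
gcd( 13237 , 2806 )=61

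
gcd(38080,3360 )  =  1120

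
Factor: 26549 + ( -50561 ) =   -  24012  =  - 2^2*3^2*23^1*29^1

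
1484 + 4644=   6128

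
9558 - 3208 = 6350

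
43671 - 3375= 40296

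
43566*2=87132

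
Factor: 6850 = 2^1*5^2*137^1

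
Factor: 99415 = 5^1*59^1*337^1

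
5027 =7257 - 2230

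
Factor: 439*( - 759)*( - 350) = 2^1*3^1*5^2*7^1*11^1 *23^1*439^1 = 116620350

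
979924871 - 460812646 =519112225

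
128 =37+91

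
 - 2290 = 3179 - 5469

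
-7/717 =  - 1  +  710/717 = -0.01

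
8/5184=1/648 = 0.00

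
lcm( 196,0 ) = 0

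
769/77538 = 769/77538 = 0.01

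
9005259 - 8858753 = 146506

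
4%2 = 0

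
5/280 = 1/56  =  0.02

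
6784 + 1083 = 7867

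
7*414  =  2898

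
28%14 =0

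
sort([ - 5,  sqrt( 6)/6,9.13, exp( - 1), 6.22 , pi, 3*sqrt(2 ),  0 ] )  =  [ - 5,0, exp ( - 1) , sqrt(6)/6,pi, 3*sqrt( 2), 6.22,9.13]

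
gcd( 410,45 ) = 5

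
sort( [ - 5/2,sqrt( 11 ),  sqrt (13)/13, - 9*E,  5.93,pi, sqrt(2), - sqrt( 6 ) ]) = [ - 9*E, - 5/2, -sqrt( 6 ) , sqrt(13) /13,sqrt(2),pi,sqrt(11 ),5.93]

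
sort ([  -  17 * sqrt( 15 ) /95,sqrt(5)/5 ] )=[ - 17*sqrt( 15 )/95,sqrt( 5)/5 ]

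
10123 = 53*191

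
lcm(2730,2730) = 2730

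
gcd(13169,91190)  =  1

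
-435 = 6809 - 7244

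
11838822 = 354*33443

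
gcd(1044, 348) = 348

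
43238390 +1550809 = 44789199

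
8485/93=91 + 22/93 = 91.24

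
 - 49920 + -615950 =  - 665870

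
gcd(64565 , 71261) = 1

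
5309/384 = 5309/384 = 13.83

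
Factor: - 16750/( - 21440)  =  25/32= 2^( - 5)*5^2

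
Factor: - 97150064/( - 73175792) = 11^1*61^1*67^ ( - 1)*9049^1*68261^( - 1) = 6071879/4573487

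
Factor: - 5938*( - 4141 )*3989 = 98086550162 = 2^1*41^1*101^1*2969^1 * 3989^1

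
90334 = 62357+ 27977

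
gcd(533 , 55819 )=1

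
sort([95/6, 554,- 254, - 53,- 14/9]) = [ - 254, - 53, - 14/9, 95/6, 554]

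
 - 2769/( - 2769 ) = 1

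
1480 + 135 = 1615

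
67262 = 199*338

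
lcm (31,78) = 2418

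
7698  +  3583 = 11281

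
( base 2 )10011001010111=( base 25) fhf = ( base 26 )edd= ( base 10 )9815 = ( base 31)a6j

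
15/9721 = 15/9721 =0.00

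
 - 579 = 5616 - 6195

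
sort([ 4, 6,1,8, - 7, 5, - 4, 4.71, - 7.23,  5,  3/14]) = [ - 7.23,-7,-4, 3/14 , 1 , 4,  4.71,  5, 5,6 , 8]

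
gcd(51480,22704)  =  264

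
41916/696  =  60  +  13/58= 60.22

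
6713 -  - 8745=15458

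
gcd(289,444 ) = 1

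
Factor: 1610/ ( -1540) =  - 23/22 = -2^(- 1 )*11^( - 1)*23^1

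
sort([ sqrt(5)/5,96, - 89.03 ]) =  [ - 89.03,sqrt( 5) /5,96]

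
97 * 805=78085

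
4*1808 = 7232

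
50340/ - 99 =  - 509 + 17/33 = - 508.48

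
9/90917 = 9/90917 = 0.00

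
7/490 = 1/70 = 0.01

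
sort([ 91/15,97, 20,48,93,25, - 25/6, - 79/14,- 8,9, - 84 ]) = [ - 84, - 8, - 79/14,-25/6, 91/15, 9,20,25,48,93,  97] 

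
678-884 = - 206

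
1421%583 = 255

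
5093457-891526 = 4201931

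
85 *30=2550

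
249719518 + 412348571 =662068089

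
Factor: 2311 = 2311^1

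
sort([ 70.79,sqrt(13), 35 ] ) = [sqrt(13), 35,70.79 ] 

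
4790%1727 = 1336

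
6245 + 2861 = 9106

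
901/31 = 901/31 = 29.06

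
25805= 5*5161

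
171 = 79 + 92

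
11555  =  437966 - 426411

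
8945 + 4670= 13615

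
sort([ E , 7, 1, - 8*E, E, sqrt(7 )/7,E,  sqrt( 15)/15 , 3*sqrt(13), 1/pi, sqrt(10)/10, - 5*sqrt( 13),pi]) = [ - 8*E,- 5*sqrt ( 13 ), sqrt( 15 ) /15,sqrt (10)/10,1/pi,sqrt( 7) /7,1,E, E,E,pi,7,3 *sqrt ( 13) ] 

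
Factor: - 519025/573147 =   -  3^( -2)*5^2*13^1*43^( - 1)  *  1481^(-1) * 1597^1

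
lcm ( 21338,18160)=853520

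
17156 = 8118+9038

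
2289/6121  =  2289/6121 = 0.37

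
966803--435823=1402626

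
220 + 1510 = 1730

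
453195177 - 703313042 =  - 250117865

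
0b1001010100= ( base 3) 211002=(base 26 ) mo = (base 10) 596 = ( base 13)36B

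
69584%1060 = 684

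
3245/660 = 59/12 = 4.92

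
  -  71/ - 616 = 71/616 = 0.12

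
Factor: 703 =19^1*37^1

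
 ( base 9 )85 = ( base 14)57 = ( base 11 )70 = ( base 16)4D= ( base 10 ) 77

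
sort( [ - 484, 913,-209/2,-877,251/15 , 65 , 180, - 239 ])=[-877 , - 484, - 239, - 209/2 , 251/15 , 65, 180,913 ]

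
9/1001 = 9/1001 = 0.01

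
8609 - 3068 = 5541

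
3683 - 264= 3419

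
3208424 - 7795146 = -4586722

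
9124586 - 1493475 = 7631111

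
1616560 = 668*2420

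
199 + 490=689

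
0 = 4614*0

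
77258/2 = 38629 = 38629.00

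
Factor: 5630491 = 157^1*35863^1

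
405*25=10125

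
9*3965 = 35685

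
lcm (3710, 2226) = 11130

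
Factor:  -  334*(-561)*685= 2^1*3^1*5^1*11^1*17^1*137^1*167^1 = 128351190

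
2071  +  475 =2546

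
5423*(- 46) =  - 249458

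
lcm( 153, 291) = 14841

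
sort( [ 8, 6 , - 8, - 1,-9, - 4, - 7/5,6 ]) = [ - 9, - 8,-4 , - 7/5, - 1,6,6,8] 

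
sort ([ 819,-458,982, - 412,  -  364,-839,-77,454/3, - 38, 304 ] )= [ - 839, - 458 , -412,  -  364,-77,- 38,454/3, 304,819, 982 ] 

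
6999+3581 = 10580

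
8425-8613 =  -188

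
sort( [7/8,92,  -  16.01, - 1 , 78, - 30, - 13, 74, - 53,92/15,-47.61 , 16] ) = [-53, - 47.61, - 30, - 16.01, - 13,-1,7/8, 92/15,  16,74,78, 92]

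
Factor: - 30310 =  - 2^1 * 5^1*7^1*433^1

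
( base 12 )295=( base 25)g1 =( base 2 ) 110010001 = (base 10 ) 401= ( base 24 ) GH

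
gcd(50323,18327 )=1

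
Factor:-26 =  - 2^1*13^1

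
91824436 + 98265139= 190089575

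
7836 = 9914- 2078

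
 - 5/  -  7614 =5/7614=0.00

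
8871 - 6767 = 2104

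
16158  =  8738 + 7420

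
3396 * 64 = 217344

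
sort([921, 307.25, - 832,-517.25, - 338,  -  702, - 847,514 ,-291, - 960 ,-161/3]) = [ - 960,  -  847, - 832, - 702, - 517.25, - 338, - 291 , - 161/3, 307.25, 514,921 ] 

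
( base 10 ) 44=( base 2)101100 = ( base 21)22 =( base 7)62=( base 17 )2a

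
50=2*25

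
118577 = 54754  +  63823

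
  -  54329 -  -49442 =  - 4887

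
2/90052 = 1/45026 = 0.00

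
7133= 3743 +3390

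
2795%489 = 350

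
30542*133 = 4062086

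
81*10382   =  840942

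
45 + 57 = 102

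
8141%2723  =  2695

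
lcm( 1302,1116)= 7812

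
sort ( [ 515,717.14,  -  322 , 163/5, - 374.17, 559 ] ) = [ - 374.17 , - 322, 163/5,  515, 559,717.14] 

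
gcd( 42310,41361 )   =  1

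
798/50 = 15+24/25 =15.96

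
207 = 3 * 69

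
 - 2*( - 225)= 450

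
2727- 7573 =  - 4846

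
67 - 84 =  - 17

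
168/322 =12/23 = 0.52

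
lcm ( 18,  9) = 18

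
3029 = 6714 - 3685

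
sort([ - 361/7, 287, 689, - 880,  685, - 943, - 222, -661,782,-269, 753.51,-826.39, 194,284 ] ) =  [ - 943, - 880,-826.39, - 661, - 269, - 222, - 361/7, 194,284,287,685,689,753.51,782]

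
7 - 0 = 7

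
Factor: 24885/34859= 3^2*5^1 * 7^1*11^( - 1)*79^1*3169^(- 1 ) 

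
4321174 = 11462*377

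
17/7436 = 17/7436 = 0.00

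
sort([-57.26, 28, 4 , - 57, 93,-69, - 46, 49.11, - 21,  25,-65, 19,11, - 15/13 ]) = [-69, - 65, - 57.26, - 57, - 46, - 21, - 15/13, 4,11 , 19, 25, 28, 49.11,  93]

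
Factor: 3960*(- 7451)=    - 29505960 = - 2^3*3^2*5^1 * 11^1*7451^1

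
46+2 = 48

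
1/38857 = 1/38857 = 0.00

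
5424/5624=678/703 =0.96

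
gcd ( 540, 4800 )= 60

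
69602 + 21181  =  90783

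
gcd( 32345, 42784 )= 1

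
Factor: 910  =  2^1*5^1*7^1*13^1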